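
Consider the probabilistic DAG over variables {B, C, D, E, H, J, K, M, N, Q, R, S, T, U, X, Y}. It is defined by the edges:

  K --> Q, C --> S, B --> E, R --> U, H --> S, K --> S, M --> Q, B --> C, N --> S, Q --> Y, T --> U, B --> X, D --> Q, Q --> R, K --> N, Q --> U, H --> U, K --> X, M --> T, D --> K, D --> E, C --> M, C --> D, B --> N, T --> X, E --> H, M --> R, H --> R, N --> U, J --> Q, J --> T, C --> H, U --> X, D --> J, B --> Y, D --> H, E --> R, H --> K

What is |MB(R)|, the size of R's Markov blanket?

R's children: U.
Parents of R: E, H, M, Q.
Co-parents of R (other parents of its children):
  U: H, N, Q, T
MB(R) = {E, H, M, N, Q, T, U}, which has 7 nodes.

7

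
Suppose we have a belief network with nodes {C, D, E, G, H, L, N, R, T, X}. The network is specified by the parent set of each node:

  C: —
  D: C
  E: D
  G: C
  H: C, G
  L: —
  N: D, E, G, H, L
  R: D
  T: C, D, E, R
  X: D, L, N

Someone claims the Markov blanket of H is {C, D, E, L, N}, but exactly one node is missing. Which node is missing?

H's children: N.
Pa(H) = {C, G}.
For each child, the remaining parents (spouses of H):
  N: D, E, G, L
MB(H) = {C, D, E, G, L, N}.
Comparing with the claimed set, G is missing.

G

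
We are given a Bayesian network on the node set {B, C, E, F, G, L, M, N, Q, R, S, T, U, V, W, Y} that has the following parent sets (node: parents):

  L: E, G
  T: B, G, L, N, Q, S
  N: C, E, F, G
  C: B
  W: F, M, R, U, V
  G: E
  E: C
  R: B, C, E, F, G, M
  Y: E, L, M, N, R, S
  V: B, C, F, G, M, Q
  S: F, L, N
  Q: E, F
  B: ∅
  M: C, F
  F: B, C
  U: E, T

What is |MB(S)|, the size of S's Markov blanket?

11

S has children T, Y.
Parents of S: F, L, N.
Co-parents of S (other parents of its children):
  T also has parents B, G, L, N, Q.
  parents(Y) \ {S} = {E, L, M, N, R}.
MB(S) = {B, E, F, G, L, M, N, Q, R, T, Y}, which has 11 nodes.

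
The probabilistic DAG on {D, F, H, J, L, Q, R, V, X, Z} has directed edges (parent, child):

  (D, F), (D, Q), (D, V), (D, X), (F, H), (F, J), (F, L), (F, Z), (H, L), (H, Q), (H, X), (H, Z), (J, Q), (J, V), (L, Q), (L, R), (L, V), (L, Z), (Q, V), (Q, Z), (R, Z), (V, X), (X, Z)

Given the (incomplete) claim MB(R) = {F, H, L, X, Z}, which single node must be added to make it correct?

Ch(R) = {Z}.
R's parents: L.
Co-parents of R (other parents of its children):
  Z: F, H, L, Q, X
MB(R) = {F, H, L, Q, X, Z}.
Comparing with the claimed set, Q is missing.

Q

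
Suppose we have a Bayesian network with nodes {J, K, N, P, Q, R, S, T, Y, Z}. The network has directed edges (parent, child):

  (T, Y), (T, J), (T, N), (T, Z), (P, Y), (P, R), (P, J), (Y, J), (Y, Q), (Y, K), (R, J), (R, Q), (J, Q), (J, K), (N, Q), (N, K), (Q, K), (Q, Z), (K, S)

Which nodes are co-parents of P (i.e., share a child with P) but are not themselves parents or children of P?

{T}

Children of P: J, R, Y.
  Y: T
  R: —
  J: R, T, Y
Excluding nodes already adjacent to P (J, R, Y), the co-parent-only contribution is {T}.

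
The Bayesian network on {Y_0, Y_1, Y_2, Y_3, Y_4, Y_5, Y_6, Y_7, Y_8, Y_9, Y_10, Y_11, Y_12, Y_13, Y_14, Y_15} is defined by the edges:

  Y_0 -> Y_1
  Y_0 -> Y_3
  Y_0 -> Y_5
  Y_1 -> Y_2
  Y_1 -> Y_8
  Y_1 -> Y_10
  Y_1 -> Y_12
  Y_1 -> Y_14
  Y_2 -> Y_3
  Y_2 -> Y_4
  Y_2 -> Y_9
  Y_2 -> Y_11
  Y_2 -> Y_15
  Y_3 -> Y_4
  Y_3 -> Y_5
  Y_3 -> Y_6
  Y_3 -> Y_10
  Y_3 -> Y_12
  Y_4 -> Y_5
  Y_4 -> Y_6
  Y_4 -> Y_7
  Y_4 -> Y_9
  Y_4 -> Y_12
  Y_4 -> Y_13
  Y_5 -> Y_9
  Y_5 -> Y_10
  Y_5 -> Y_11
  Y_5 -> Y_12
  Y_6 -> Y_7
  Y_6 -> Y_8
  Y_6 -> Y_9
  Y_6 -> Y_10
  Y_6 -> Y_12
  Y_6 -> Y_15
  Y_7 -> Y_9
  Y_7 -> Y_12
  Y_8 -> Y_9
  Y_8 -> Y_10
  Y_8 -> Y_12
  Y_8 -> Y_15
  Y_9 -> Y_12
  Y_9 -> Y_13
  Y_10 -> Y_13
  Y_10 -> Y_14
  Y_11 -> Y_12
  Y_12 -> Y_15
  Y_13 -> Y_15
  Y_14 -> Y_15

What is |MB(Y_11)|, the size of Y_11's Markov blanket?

The Markov blanket of a node is its parents, its children, and the other parents of its children.
Children of Y_11: Y_12.
Pa(Y_11) = {Y_2, Y_5}.
Co-parents of Y_11 (other parents of its children):
  Y_12's other parents are Y_1, Y_3, Y_4, Y_5, Y_6, Y_7, Y_8, Y_9.
MB(Y_11) = {Y_1, Y_2, Y_3, Y_4, Y_5, Y_6, Y_7, Y_8, Y_9, Y_12}, which has 10 nodes.

10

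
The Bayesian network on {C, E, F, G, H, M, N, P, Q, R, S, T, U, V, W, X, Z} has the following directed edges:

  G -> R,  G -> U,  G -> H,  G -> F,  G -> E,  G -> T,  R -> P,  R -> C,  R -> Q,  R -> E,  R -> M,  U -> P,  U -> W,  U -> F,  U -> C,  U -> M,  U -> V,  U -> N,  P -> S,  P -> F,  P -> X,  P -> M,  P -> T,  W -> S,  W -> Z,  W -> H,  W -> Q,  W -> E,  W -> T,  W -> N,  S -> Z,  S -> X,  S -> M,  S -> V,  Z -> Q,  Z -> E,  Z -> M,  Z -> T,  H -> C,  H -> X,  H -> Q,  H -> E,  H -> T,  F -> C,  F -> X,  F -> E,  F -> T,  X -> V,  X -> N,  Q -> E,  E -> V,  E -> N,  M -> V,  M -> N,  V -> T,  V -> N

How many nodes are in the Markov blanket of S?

A node's Markov blanket = Pa ∪ Ch ∪ (parents of Ch other than the node itself).
S has parents P, W.
S has children M, V, X, Z.
Parents of each child, excluding S:
  Z: W
  X: F, H, P
  M: P, R, U, Z
  V: E, M, U, X
MB(S) = {E, F, H, M, P, R, U, V, W, X, Z}, which has 11 nodes.

11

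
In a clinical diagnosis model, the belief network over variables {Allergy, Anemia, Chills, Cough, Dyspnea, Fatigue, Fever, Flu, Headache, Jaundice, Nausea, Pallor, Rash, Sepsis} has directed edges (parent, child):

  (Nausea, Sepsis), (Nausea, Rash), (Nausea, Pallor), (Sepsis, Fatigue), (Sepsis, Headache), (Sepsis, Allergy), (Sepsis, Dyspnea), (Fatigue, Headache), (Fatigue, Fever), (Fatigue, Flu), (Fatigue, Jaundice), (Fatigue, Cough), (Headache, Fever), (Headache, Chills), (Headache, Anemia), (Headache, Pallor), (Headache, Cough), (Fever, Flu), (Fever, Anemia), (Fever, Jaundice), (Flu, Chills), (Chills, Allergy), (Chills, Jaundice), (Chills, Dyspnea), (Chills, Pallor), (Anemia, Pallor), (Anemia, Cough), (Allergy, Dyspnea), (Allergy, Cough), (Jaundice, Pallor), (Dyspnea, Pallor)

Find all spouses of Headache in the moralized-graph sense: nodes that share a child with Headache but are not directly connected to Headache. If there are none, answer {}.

Children of Headache: Anemia, Chills, Cough, Fever, Pallor.
  Fever also has parent Fatigue.
  Chills also has parent Flu.
  Anemia's other parent is Fever.
  Pallor's other parents are Anemia, Chills, Dyspnea, Jaundice, Nausea.
  parents(Cough) \ {Headache} = {Allergy, Anemia, Fatigue}.
Excluding nodes already adjacent to Headache (Anemia, Chills, Cough, Fatigue, Fever, Pallor, Sepsis), the co-parent-only contribution is {Allergy, Dyspnea, Flu, Jaundice, Nausea}.

{Allergy, Dyspnea, Flu, Jaundice, Nausea}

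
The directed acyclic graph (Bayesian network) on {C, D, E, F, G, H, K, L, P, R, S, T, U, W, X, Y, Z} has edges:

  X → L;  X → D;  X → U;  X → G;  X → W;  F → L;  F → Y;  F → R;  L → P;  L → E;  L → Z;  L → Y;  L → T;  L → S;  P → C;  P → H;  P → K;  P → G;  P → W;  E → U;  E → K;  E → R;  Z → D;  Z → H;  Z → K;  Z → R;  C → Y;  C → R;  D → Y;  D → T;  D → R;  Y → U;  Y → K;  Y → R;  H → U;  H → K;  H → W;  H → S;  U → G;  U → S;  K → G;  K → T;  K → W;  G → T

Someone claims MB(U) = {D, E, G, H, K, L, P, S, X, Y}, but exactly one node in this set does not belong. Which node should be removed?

A node's Markov blanket = Pa ∪ Ch ∪ (parents of Ch other than the node itself).
Parents of U: E, H, X, Y.
U has children G, S.
For each child, the remaining parents (spouses of U):
  G: K, P, X
  S: H, L
MB(U) = {E, G, H, K, L, P, S, X, Y}.
D is neither a parent, child, nor co-parent of U, so it does not belong.

D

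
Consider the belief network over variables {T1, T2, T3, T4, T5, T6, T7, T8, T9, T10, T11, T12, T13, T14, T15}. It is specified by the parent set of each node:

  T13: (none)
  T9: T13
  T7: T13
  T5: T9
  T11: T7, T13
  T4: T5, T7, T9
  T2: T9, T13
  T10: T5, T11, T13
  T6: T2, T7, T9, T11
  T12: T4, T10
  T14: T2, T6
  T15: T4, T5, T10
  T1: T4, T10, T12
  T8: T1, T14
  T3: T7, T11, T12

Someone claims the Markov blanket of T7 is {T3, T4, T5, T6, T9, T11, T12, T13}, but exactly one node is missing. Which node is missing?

By definition, MB(T7) is built from T7's parents, T7's children, and the co-parents of T7.
T7 has parent T13.
T7's children: T3, T4, T6, T11.
Co-parents of T7 (other parents of its children):
  T11: T13
  T4: T5, T9
  T6: T2, T9, T11
  T3: T11, T12
MB(T7) = {T2, T3, T4, T5, T6, T9, T11, T12, T13}.
Comparing with the claimed set, T2 is missing.

T2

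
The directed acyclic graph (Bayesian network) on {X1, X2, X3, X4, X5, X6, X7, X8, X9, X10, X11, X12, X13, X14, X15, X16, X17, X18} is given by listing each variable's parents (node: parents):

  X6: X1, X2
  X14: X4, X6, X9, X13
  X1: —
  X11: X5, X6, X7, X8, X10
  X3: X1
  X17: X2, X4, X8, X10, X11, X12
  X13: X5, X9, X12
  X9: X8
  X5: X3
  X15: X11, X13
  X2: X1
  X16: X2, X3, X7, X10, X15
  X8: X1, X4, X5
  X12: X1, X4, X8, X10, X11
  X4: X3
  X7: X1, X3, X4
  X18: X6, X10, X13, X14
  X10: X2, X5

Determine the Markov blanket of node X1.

By definition, MB(X1) is built from X1's parents, X1's children, and the co-parents of X1.
Pa(X1) = {}.
Children of X1: X2, X3, X6, X7, X8, X12.
Co-parents of X1 (other parents of its children):
  X2: no additional parents.
  X3 has no other parent.
  X6's other parent is X2.
  X7's other parents are X3, X4.
  X8 also has parents X4, X5.
  parents(X12) \ {X1} = {X4, X8, X10, X11}.
Union: {} ∪ {X2, X3, X6, X7, X8, X12} ∪ {X2, X3, X4, X5, X8, X10, X11} = {X2, X3, X4, X5, X6, X7, X8, X10, X11, X12}.

{X2, X3, X4, X5, X6, X7, X8, X10, X11, X12}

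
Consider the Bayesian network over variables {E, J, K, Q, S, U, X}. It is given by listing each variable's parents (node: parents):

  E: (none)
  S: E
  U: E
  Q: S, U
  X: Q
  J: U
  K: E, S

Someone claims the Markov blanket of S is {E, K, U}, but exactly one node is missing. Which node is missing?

By definition, MB(S) is built from S's parents, S's children, and the co-parents of S.
S's parents: E.
Ch(S) = {K, Q}.
Parents of each child, excluding S:
  Q also has parent U.
  K's other parent is E.
MB(S) = {E, K, Q, U}.
Comparing with the claimed set, Q is missing.

Q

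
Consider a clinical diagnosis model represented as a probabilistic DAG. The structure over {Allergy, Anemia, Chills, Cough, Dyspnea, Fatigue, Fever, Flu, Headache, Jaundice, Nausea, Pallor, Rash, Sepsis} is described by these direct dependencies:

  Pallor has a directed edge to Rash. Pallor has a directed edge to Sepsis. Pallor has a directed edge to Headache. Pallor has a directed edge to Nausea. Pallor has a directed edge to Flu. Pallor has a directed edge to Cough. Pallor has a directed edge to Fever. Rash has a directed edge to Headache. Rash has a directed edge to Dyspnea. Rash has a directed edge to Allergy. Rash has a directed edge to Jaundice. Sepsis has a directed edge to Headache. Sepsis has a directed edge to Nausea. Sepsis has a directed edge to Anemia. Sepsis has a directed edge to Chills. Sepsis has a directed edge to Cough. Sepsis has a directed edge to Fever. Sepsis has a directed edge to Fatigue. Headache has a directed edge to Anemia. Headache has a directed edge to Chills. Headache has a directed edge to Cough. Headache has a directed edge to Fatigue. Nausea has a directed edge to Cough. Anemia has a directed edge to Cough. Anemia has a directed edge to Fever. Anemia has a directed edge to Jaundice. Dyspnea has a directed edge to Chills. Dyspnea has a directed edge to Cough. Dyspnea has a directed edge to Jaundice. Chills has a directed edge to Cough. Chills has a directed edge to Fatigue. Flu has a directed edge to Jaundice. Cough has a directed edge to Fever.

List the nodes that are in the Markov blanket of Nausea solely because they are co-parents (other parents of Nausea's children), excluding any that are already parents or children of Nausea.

{Anemia, Chills, Dyspnea, Headache}

Children of Nausea: Cough.
  Cough's other parents are Anemia, Chills, Dyspnea, Headache, Pallor, Sepsis.
Excluding nodes already adjacent to Nausea (Cough, Pallor, Sepsis), the co-parent-only contribution is {Anemia, Chills, Dyspnea, Headache}.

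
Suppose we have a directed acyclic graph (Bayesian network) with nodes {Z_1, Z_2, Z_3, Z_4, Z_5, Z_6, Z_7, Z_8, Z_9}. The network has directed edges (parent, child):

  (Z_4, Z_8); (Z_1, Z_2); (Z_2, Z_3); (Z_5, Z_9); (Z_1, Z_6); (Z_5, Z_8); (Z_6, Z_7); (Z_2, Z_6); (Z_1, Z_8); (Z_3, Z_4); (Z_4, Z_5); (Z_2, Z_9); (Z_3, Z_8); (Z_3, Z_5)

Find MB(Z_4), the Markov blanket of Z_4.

{Z_1, Z_3, Z_5, Z_8}

Children of Z_4: Z_5, Z_8.
Pa(Z_4) = {Z_3}.
Other parents of Z_4's children:
  parents(Z_5) \ {Z_4} = {Z_3}.
  Z_8 also has parents Z_1, Z_3, Z_5.
Taking the union gives {Z_1, Z_3, Z_5, Z_8}.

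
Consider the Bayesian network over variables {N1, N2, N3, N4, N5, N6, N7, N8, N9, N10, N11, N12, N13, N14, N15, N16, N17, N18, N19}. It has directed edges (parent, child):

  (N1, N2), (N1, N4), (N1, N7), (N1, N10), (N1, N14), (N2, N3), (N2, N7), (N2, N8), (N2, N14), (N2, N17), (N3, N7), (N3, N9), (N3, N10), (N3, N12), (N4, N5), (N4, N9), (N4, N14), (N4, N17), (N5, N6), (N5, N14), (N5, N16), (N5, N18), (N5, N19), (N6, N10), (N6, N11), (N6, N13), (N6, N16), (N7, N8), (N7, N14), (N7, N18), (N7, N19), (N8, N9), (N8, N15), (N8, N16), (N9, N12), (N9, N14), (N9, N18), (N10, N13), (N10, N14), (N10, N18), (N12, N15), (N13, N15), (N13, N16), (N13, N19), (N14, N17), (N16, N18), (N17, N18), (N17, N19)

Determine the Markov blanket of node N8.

Recall MB(v) = parents ∪ children ∪ spouses, where spouses are the other parents of v's children.
N8 has parents N2, N7.
N8's children: N9, N15, N16.
For each child, the remaining parents (spouses of N8):
  parents(N9) \ {N8} = {N3, N4}.
  N15's other parents are N12, N13.
  N16 also has parents N5, N6, N13.
Union: {N2, N7} ∪ {N9, N15, N16} ∪ {N3, N4, N5, N6, N12, N13} = {N2, N3, N4, N5, N6, N7, N9, N12, N13, N15, N16}.

{N2, N3, N4, N5, N6, N7, N9, N12, N13, N15, N16}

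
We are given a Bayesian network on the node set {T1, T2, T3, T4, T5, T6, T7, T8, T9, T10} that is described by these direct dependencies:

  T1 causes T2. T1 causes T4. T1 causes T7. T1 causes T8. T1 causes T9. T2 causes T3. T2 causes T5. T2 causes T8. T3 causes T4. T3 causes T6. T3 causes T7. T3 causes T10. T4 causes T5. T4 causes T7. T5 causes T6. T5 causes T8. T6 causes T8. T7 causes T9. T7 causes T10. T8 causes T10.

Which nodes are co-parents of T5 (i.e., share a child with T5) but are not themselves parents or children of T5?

Children of T5: T6, T8.
  parents(T6) \ {T5} = {T3}.
  parents(T8) \ {T5} = {T1, T2, T6}.
Excluding nodes already adjacent to T5 (T2, T4, T6, T8), the co-parent-only contribution is {T1, T3}.

{T1, T3}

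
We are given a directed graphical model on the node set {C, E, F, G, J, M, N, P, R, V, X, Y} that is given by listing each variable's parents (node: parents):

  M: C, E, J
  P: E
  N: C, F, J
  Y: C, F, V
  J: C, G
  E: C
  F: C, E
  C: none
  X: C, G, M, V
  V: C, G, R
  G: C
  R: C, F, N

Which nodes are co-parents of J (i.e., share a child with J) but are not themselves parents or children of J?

{E, F}

Children of J: M, N.
  parents(M) \ {J} = {C, E}.
  N's other parents are C, F.
Excluding nodes already adjacent to J (C, G, M, N), the co-parent-only contribution is {E, F}.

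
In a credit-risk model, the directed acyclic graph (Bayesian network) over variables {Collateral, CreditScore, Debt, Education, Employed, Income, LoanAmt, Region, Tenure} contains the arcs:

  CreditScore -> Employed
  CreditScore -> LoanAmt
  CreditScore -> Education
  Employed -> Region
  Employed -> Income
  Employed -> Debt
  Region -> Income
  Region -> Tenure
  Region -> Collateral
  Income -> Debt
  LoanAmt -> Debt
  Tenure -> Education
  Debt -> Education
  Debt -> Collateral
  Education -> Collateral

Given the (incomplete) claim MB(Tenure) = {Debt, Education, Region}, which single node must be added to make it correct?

Tenure's parents: Region.
Tenure's children: Education.
Co-parents of Tenure (other parents of its children):
  Education also has parents CreditScore, Debt.
MB(Tenure) = {CreditScore, Debt, Education, Region}.
Comparing with the claimed set, CreditScore is missing.

CreditScore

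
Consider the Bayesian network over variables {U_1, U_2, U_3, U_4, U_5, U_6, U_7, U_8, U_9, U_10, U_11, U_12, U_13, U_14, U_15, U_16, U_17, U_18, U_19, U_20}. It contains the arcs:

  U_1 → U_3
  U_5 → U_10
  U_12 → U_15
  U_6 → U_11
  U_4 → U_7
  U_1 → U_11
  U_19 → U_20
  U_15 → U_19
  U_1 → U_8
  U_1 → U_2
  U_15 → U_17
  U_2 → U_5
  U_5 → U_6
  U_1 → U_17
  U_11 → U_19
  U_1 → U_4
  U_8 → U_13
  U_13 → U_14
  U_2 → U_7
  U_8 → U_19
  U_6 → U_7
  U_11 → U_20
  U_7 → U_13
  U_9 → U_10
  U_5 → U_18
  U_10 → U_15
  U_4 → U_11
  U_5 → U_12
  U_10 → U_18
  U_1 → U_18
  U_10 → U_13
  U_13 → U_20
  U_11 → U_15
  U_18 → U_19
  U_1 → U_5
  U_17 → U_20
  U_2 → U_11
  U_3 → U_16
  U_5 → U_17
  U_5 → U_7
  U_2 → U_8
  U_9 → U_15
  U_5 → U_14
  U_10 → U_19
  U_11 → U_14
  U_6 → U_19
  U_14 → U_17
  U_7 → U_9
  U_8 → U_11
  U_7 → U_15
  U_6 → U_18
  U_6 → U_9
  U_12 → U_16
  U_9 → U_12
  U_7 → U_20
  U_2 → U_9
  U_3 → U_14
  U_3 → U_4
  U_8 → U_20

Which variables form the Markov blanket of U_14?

{U_1, U_3, U_5, U_11, U_13, U_15, U_17}

Recall MB(v) = parents ∪ children ∪ spouses, where spouses are the other parents of v's children.
U_14 has parents U_3, U_5, U_11, U_13.
Ch(U_14) = {U_17}.
Other parents of U_14's children:
  parents(U_17) \ {U_14} = {U_1, U_5, U_15}.
Taking the union gives {U_1, U_3, U_5, U_11, U_13, U_15, U_17}.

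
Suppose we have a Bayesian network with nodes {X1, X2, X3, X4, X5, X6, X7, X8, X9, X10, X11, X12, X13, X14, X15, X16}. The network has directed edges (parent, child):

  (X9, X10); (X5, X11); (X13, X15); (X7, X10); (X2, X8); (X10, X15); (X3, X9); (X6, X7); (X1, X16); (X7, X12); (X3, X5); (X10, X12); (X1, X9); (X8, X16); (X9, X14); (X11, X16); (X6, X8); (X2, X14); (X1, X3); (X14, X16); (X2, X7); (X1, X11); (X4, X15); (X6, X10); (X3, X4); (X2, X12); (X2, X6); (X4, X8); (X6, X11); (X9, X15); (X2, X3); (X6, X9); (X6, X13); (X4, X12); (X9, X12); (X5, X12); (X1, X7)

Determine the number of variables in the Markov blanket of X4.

11

X4's parents: X3.
Ch(X4) = {X8, X12, X15}.
Parents of each child, excluding X4:
  X8's other parents are X2, X6.
  X12's other parents are X2, X5, X7, X9, X10.
  X15 also has parents X9, X10, X13.
MB(X4) = {X2, X3, X5, X6, X7, X8, X9, X10, X12, X13, X15}, which has 11 nodes.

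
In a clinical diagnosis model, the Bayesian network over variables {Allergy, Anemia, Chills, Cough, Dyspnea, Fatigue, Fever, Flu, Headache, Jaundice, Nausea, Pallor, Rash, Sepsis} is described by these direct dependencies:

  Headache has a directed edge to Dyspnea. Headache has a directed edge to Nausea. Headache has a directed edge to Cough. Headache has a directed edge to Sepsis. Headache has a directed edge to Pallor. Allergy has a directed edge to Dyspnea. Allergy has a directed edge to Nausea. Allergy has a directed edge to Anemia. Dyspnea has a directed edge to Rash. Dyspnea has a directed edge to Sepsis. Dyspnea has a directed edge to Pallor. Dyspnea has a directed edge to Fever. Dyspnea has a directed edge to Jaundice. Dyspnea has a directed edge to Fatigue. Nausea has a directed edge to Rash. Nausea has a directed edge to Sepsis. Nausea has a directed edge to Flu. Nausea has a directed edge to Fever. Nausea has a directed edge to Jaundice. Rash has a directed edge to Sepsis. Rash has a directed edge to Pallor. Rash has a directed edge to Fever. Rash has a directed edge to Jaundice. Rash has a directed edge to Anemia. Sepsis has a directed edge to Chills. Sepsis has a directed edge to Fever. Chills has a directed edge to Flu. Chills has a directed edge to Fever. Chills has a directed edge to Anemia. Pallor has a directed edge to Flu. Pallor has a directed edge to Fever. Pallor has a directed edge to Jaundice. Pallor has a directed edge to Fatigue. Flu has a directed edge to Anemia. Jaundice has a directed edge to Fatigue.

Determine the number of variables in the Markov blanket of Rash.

11

Rash's parents: Dyspnea, Nausea.
Rash has children Anemia, Fever, Jaundice, Pallor, Sepsis.
For each child, the remaining parents (spouses of Rash):
  parents(Sepsis) \ {Rash} = {Dyspnea, Headache, Nausea}.
  Pallor also has parents Dyspnea, Headache.
  Fever's other parents are Chills, Dyspnea, Nausea, Pallor, Sepsis.
  Jaundice also has parents Dyspnea, Nausea, Pallor.
  Anemia also has parents Allergy, Chills, Flu.
MB(Rash) = {Allergy, Anemia, Chills, Dyspnea, Fever, Flu, Headache, Jaundice, Nausea, Pallor, Sepsis}, which has 11 nodes.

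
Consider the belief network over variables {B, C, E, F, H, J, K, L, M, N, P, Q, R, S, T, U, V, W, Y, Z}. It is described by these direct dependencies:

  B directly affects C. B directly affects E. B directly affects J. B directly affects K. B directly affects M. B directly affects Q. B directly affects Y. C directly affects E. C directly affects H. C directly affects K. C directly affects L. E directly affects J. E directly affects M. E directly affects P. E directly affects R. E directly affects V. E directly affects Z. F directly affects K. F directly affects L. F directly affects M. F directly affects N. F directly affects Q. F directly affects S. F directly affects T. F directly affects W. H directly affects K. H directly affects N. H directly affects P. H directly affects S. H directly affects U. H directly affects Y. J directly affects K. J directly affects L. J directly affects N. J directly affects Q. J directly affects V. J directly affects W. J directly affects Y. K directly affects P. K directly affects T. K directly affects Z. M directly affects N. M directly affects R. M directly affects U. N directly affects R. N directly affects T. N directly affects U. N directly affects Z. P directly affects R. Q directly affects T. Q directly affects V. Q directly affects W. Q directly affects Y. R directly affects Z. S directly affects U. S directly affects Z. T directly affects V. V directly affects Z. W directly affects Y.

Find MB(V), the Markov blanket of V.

By definition, MB(V) is built from V's parents, V's children, and the co-parents of V.
V's parents: E, J, Q, T.
Children of V: Z.
For each child, the remaining parents (spouses of V):
  parents(Z) \ {V} = {E, K, N, R, S}.
Union: {E, J, Q, T} ∪ {Z} ∪ {E, K, N, R, S} = {E, J, K, N, Q, R, S, T, Z}.

{E, J, K, N, Q, R, S, T, Z}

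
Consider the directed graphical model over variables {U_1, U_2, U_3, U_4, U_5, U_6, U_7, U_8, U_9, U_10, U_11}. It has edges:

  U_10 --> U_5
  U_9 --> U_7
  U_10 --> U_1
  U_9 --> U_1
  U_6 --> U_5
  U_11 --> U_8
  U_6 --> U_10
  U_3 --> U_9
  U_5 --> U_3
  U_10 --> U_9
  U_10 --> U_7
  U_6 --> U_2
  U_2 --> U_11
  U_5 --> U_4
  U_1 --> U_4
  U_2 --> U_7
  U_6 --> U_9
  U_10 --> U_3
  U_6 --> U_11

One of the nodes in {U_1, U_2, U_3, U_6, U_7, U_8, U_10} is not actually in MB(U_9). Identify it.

U_8

U_9 has parents U_3, U_6, U_10.
U_9 has children U_1, U_7.
Co-parents of U_9 (other parents of its children):
  U_1's other parent is U_10.
  parents(U_7) \ {U_9} = {U_2, U_10}.
MB(U_9) = {U_1, U_2, U_3, U_6, U_7, U_10}.
U_8 is neither a parent, child, nor co-parent of U_9, so it does not belong.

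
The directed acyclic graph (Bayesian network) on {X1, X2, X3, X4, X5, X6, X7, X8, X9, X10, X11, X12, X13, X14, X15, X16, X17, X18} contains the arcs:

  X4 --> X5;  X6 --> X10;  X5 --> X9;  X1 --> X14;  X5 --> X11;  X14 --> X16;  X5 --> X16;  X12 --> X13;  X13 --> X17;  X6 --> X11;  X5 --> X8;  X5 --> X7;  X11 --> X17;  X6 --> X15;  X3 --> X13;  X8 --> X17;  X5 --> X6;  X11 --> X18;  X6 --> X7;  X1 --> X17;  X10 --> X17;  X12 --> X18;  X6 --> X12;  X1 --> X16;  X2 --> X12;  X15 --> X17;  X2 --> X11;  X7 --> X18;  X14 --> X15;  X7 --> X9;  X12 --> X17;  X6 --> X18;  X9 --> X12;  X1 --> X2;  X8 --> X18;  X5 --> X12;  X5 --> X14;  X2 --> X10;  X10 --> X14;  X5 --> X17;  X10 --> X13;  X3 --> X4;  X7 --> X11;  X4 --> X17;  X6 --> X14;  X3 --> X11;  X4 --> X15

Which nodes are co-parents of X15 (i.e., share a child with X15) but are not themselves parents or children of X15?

Children of X15: X17.
  X17: X1, X4, X5, X8, X10, X11, X12, X13
Excluding nodes already adjacent to X15 (X4, X6, X14, X17), the co-parent-only contribution is {X1, X5, X8, X10, X11, X12, X13}.

{X1, X5, X8, X10, X11, X12, X13}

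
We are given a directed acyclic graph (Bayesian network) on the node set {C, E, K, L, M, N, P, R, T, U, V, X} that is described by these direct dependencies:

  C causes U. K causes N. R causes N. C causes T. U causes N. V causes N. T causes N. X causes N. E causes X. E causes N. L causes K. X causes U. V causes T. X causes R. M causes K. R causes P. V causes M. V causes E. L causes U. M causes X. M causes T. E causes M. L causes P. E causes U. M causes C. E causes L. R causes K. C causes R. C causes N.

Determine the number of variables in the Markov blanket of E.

Ch(E) = {L, M, N, U, X}.
E's parents: V.
Co-parents of E (other parents of its children):
  M: V
  X: M
  L: —
  U: C, L, X
  N: C, K, R, T, U, V, X
MB(E) = {C, K, L, M, N, R, T, U, V, X}, which has 10 nodes.

10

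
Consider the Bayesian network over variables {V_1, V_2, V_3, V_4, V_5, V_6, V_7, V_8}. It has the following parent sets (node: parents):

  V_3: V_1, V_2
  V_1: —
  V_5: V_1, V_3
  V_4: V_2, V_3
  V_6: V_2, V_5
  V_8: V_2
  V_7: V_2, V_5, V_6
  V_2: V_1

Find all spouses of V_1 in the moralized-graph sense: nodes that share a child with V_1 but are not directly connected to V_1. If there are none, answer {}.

{}

Children of V_1: V_2, V_3, V_5.
  V_2 has no other parent.
  V_3 also has parent V_2.
  parents(V_5) \ {V_1} = {V_3}.
Excluding nodes already adjacent to V_1 (V_2, V_3, V_5), the co-parent-only contribution is {}.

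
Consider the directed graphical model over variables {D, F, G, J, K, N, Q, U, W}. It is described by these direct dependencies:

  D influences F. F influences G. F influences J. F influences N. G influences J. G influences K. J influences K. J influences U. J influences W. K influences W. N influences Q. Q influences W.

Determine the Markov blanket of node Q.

Recall MB(v) = parents ∪ children ∪ spouses, where spouses are the other parents of v's children.
Parents of Q: N.
Q has child W.
Co-parents of Q (other parents of its children):
  W: J, K
So the Markov blanket of Q is {J, K, N, W}.

{J, K, N, W}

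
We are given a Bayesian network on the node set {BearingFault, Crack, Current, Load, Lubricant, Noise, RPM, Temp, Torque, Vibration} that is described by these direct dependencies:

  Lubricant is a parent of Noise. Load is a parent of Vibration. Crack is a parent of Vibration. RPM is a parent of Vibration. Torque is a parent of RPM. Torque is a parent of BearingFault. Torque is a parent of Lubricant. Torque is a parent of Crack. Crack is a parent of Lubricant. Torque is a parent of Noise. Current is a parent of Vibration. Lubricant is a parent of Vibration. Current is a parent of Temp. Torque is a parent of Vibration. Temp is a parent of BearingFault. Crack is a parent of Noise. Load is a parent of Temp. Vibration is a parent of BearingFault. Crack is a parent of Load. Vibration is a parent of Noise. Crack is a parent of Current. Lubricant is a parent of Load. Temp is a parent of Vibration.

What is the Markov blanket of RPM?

{Crack, Current, Load, Lubricant, Temp, Torque, Vibration}

A node's Markov blanket = Pa ∪ Ch ∪ (parents of Ch other than the node itself).
RPM has parent Torque.
Children of RPM: Vibration.
Other parents of RPM's children:
  parents(Vibration) \ {RPM} = {Crack, Current, Load, Lubricant, Temp, Torque}.
So the Markov blanket of RPM is {Crack, Current, Load, Lubricant, Temp, Torque, Vibration}.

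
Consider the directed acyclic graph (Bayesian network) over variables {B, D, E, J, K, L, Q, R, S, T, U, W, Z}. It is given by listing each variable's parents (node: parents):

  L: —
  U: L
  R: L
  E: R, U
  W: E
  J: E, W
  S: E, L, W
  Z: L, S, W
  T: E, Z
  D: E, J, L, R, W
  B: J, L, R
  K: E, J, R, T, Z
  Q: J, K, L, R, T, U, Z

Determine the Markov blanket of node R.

The Markov blanket of a node is its parents, its children, and the other parents of its children.
Ch(R) = {B, D, E, K, Q}.
R has parent L.
Other parents of R's children:
  parents(E) \ {R} = {U}.
  D's other parents are E, J, L, W.
  B's other parents are J, L.
  K's other parents are E, J, T, Z.
  parents(Q) \ {R} = {J, K, L, T, U, Z}.
Union: {L} ∪ {B, D, E, K, Q} ∪ {E, J, K, L, T, U, W, Z} = {B, D, E, J, K, L, Q, T, U, W, Z}.

{B, D, E, J, K, L, Q, T, U, W, Z}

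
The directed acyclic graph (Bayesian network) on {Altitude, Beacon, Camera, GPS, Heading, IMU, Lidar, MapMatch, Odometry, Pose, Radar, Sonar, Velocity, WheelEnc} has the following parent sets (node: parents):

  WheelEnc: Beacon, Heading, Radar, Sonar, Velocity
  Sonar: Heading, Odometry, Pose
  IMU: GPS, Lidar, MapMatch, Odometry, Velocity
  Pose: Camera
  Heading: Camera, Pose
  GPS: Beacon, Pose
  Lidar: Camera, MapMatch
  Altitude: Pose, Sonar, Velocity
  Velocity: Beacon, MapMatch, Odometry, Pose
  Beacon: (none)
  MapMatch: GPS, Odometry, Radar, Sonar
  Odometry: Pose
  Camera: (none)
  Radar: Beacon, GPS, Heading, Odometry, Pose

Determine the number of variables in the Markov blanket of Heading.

9

Heading's parents: Camera, Pose.
Heading has children Radar, Sonar, WheelEnc.
Other parents of Heading's children:
  Sonar's other parents are Odometry, Pose.
  parents(Radar) \ {Heading} = {Beacon, GPS, Odometry, Pose}.
  parents(WheelEnc) \ {Heading} = {Beacon, Radar, Sonar, Velocity}.
MB(Heading) = {Beacon, Camera, GPS, Odometry, Pose, Radar, Sonar, Velocity, WheelEnc}, which has 9 nodes.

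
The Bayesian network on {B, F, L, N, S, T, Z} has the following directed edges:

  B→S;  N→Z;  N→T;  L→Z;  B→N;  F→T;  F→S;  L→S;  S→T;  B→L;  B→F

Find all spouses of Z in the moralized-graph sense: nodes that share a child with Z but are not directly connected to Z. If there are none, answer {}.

Z has no children, so it has no co-parents. The set is empty.

{}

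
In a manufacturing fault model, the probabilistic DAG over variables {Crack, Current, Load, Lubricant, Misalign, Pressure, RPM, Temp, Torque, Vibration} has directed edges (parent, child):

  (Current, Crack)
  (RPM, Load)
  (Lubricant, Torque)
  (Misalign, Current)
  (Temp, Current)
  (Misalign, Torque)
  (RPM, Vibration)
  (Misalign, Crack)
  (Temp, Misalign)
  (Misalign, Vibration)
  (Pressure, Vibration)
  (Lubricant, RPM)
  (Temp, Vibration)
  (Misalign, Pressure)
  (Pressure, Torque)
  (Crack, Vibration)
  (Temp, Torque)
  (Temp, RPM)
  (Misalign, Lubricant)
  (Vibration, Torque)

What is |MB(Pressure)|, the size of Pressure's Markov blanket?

A node's Markov blanket = Pa ∪ Ch ∪ (parents of Ch other than the node itself).
Pressure's parents: Misalign.
Children of Pressure: Torque, Vibration.
For each child, the remaining parents (spouses of Pressure):
  Vibration: Crack, Misalign, RPM, Temp
  Torque: Lubricant, Misalign, Temp, Vibration
MB(Pressure) = {Crack, Lubricant, Misalign, RPM, Temp, Torque, Vibration}, which has 7 nodes.

7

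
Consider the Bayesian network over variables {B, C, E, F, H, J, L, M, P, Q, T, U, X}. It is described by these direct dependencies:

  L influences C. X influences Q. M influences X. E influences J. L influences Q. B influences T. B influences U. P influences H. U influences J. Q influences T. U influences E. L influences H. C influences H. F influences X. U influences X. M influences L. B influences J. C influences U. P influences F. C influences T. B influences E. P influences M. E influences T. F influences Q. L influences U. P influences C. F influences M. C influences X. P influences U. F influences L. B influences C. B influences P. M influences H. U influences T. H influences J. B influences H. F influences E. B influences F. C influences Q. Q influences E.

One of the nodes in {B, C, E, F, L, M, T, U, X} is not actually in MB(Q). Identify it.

A node's Markov blanket = Pa ∪ Ch ∪ (parents of Ch other than the node itself).
Q has parents C, F, L, X.
Q's children: E, T.
Parents of each child, excluding Q:
  E's other parents are B, F, U.
  T also has parents B, C, E, U.
MB(Q) = {B, C, E, F, L, T, U, X}.
M is neither a parent, child, nor co-parent of Q, so it does not belong.

M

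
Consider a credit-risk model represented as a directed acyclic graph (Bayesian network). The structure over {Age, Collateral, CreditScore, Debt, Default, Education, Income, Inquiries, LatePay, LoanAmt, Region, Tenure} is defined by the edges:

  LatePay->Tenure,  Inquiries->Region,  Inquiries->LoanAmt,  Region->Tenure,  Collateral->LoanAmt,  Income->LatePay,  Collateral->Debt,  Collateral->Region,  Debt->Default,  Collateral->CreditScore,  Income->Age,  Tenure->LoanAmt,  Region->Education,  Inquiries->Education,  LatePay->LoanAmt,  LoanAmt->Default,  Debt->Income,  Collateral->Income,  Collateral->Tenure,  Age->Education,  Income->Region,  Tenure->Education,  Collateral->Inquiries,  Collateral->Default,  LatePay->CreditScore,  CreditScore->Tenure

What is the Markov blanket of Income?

The Markov blanket of a node is its parents, its children, and the other parents of its children.
Income's parents: Collateral, Debt.
Ch(Income) = {Age, LatePay, Region}.
Other parents of Income's children:
  Age: —
  Region: Collateral, Inquiries
  LatePay: —
MB(Income) = {Age, Collateral, Debt, Inquiries, LatePay, Region}.

{Age, Collateral, Debt, Inquiries, LatePay, Region}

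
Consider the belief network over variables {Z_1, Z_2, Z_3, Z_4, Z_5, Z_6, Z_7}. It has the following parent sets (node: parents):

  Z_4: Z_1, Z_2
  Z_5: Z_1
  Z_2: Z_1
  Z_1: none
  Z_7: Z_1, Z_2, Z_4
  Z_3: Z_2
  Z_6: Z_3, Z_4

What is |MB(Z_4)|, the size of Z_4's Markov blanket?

5

The Markov blanket of a node is its parents, its children, and the other parents of its children.
Ch(Z_4) = {Z_6, Z_7}.
Z_4's parents: Z_1, Z_2.
For each child, the remaining parents (spouses of Z_4):
  Z_6 also has parent Z_3.
  Z_7 also has parents Z_1, Z_2.
MB(Z_4) = {Z_1, Z_2, Z_3, Z_6, Z_7}, which has 5 nodes.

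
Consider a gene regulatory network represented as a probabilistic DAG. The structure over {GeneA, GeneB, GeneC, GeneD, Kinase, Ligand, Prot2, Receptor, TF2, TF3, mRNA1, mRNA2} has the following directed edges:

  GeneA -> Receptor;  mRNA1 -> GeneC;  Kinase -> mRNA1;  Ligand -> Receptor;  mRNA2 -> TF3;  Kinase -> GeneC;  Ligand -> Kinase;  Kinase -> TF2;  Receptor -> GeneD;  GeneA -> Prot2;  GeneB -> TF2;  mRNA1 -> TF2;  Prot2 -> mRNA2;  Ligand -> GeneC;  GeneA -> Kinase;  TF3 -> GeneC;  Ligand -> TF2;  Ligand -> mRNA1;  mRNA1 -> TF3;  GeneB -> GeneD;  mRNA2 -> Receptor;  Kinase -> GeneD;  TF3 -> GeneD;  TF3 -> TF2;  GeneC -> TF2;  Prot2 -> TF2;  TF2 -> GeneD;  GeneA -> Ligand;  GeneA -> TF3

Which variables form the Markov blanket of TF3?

{GeneA, GeneB, GeneC, GeneD, Kinase, Ligand, Prot2, Receptor, TF2, mRNA1, mRNA2}

The Markov blanket of a node is its parents, its children, and the other parents of its children.
TF3's parents: GeneA, mRNA1, mRNA2.
TF3 has children GeneC, GeneD, TF2.
Other parents of TF3's children:
  parents(GeneC) \ {TF3} = {Kinase, Ligand, mRNA1}.
  parents(TF2) \ {TF3} = {GeneB, GeneC, Kinase, Ligand, Prot2, mRNA1}.
  GeneD's other parents are GeneB, Kinase, Receptor, TF2.
Taking the union gives {GeneA, GeneB, GeneC, GeneD, Kinase, Ligand, Prot2, Receptor, TF2, mRNA1, mRNA2}.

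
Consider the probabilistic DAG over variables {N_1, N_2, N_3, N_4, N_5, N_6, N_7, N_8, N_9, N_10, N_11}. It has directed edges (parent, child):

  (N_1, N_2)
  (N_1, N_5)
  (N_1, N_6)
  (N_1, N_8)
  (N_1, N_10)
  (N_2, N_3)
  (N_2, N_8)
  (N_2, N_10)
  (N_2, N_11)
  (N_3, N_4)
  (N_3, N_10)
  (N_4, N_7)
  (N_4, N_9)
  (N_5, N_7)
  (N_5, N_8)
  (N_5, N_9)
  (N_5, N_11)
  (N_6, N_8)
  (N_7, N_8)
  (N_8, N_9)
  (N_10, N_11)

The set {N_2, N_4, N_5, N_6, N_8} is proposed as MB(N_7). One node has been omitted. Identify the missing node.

A node's Markov blanket = Pa ∪ Ch ∪ (parents of Ch other than the node itself).
N_7's parents: N_4, N_5.
Children of N_7: N_8.
Parents of each child, excluding N_7:
  parents(N_8) \ {N_7} = {N_1, N_2, N_5, N_6}.
MB(N_7) = {N_1, N_2, N_4, N_5, N_6, N_8}.
Comparing with the claimed set, N_1 is missing.

N_1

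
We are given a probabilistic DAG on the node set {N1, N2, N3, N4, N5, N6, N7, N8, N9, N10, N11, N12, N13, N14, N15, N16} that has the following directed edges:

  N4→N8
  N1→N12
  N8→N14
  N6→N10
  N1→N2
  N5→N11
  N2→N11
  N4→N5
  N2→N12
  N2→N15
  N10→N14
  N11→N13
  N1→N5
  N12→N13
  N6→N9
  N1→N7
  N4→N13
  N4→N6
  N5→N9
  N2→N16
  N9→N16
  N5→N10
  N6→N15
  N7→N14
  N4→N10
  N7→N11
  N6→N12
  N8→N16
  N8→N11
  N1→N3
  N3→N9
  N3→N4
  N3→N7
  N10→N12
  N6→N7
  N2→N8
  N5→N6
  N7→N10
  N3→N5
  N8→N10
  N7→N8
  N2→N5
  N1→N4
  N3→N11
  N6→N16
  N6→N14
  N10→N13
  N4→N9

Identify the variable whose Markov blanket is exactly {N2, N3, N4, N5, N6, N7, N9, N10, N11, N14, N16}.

The target node must have every member of {N2, N3, N4, N5, N6, N7, N9, N10, N11, N14, N16} as a parent, child, or co-parent, and no others.
Parents of N8: N2, N4, N7; children: N10, N11, N14, N16; co-parents: N2, N3, N4, N5, N6, N7, N9, N10.
These exactly cover the given set, so the node is N8.

N8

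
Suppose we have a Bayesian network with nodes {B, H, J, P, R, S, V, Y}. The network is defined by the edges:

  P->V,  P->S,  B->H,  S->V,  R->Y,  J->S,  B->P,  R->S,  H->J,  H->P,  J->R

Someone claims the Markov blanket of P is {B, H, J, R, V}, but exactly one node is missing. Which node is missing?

By definition, MB(P) is built from P's parents, P's children, and the co-parents of P.
P's parents: B, H.
Ch(P) = {S, V}.
Co-parents of P (other parents of its children):
  parents(S) \ {P} = {J, R}.
  V also has parent S.
MB(P) = {B, H, J, R, S, V}.
Comparing with the claimed set, S is missing.

S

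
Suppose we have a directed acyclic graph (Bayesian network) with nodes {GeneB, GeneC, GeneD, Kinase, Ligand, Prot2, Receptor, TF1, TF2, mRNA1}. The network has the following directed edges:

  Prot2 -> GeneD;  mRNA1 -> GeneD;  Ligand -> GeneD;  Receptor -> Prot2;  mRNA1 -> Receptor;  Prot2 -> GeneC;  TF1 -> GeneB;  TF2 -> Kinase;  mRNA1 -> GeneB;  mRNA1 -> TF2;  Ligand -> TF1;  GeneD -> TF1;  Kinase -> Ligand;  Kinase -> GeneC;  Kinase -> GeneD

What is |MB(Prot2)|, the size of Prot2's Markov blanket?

Prot2 has parent Receptor.
Prot2's children: GeneC, GeneD.
Other parents of Prot2's children:
  parents(GeneC) \ {Prot2} = {Kinase}.
  parents(GeneD) \ {Prot2} = {Kinase, Ligand, mRNA1}.
MB(Prot2) = {GeneC, GeneD, Kinase, Ligand, Receptor, mRNA1}, which has 6 nodes.

6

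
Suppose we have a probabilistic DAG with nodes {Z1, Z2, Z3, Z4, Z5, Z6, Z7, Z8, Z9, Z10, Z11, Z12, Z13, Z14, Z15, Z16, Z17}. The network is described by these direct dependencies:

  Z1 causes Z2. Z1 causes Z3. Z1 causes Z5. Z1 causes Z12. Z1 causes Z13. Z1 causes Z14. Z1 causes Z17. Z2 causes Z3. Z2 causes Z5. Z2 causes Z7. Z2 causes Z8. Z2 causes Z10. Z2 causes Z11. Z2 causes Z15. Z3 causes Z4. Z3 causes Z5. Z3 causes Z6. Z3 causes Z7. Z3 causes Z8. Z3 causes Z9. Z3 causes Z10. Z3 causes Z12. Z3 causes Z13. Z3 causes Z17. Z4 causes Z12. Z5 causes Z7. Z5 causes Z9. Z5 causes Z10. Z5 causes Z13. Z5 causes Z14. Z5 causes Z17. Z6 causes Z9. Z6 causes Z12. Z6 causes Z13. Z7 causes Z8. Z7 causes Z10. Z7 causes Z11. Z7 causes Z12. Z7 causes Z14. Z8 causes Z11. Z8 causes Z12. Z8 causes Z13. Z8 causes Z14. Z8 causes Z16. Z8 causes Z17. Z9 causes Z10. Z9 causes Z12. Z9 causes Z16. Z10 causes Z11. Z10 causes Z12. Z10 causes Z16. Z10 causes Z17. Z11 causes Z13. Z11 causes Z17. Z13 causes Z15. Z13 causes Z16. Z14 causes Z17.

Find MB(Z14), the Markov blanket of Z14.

A node's Markov blanket = Pa ∪ Ch ∪ (parents of Ch other than the node itself).
Z14 has child Z17.
Pa(Z14) = {Z1, Z5, Z7, Z8}.
Co-parents of Z14 (other parents of its children):
  Z17's other parents are Z1, Z3, Z5, Z8, Z10, Z11.
MB(Z14) = {Z1, Z3, Z5, Z7, Z8, Z10, Z11, Z17}.

{Z1, Z3, Z5, Z7, Z8, Z10, Z11, Z17}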